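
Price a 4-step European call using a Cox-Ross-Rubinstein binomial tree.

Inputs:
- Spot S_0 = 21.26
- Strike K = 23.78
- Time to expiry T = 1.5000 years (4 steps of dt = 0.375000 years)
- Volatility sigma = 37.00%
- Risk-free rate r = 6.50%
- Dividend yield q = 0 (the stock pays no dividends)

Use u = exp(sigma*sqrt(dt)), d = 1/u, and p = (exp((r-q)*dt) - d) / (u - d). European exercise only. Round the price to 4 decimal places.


dt = T/N = 0.375000
u = exp(sigma*sqrt(dt)) = 1.254300; d = 1/u = 0.797257
p = (exp((r-q)*dt) - d) / (u - d) = 0.497584
Discount per step: exp(-r*dt) = 0.975920
Stock lattice S(k, i) with i counting down-moves:
  k=0: S(0,0) = 21.2600
  k=1: S(1,0) = 26.6664; S(1,1) = 16.9497
  k=2: S(2,0) = 33.4477; S(2,1) = 21.2600; S(2,2) = 13.5133
  k=3: S(3,0) = 41.9535; S(3,1) = 26.6664; S(3,2) = 16.9497; S(3,3) = 10.7735
  k=4: S(4,0) = 52.6222; S(4,1) = 33.4477; S(4,2) = 21.2600; S(4,3) = 13.5133; S(4,4) = 8.5893
Terminal payoffs V(N, i) = max(S_T - K, 0):
  V(4,0) = 28.842226; V(4,1) = 9.667698; V(4,2) = 0.000000; V(4,3) = 0.000000; V(4,4) = 0.000000
Backward induction: V(k, i) = exp(-r*dt) * [p * V(k+1, i) + (1-p) * V(k+1, i+1)].
  V(3,0) = exp(-r*dt) * [p*28.842226 + (1-p)*9.667698] = 18.746085
  V(3,1) = exp(-r*dt) * [p*9.667698 + (1-p)*0.000000] = 4.694653
  V(3,2) = exp(-r*dt) * [p*0.000000 + (1-p)*0.000000] = 0.000000
  V(3,3) = exp(-r*dt) * [p*0.000000 + (1-p)*0.000000] = 0.000000
  V(2,0) = exp(-r*dt) * [p*18.746085 + (1-p)*4.694653] = 11.405007
  V(2,1) = exp(-r*dt) * [p*4.694653 + (1-p)*0.000000] = 2.279733
  V(2,2) = exp(-r*dt) * [p*0.000000 + (1-p)*0.000000] = 0.000000
  V(1,0) = exp(-r*dt) * [p*11.405007 + (1-p)*2.279733] = 6.656087
  V(1,1) = exp(-r*dt) * [p*2.279733 + (1-p)*0.000000] = 1.107043
  V(0,0) = exp(-r*dt) * [p*6.656087 + (1-p)*1.107043] = 3.775011

Answer: Price = V(0,0) = 3.7750


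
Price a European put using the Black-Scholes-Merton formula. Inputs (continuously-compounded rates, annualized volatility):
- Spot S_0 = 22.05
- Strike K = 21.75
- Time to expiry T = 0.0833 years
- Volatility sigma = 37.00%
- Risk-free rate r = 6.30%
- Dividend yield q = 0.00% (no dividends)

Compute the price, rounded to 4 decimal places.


d1 = (ln(S/K) + (r - q + 0.5*sigma^2) * T) / (sigma * sqrt(T)) = 0.23081740
d2 = d1 - sigma * sqrt(T) = 0.12402897
exp(-rT) = 0.99476585; exp(-qT) = 1.00000000
P = K * exp(-rT) * N(-d2) - S_0 * exp(-qT) * N(-d1)
N(-d1) = 0.40872833; N(-d2) = 0.45064617
P = 21.7500 * 0.99476585 * 0.45064617 - 22.0500 * 1.00000000 * 0.40872833 = 0.7378

Answer: Price = 0.7378


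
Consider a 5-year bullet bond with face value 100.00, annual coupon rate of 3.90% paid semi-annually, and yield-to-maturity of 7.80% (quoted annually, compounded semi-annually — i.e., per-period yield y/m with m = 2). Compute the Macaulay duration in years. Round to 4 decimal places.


Answer: Macaulay duration = 4.5450 years

Derivation:
Coupon per period c = face * coupon_rate / m = 1.950000
Periods per year m = 2; per-period yield y/m = 0.039000
Number of cashflows N = 10
Cashflows (t years, CF_t, discount factor 1/(1+y/m)^(m*t), PV):
  t = 0.5000: CF_t = 1.950000, DF = 0.962464, PV = 1.876805
  t = 1.0000: CF_t = 1.950000, DF = 0.926337, PV = 1.806357
  t = 1.5000: CF_t = 1.950000, DF = 0.891566, PV = 1.738553
  t = 2.0000: CF_t = 1.950000, DF = 0.858100, PV = 1.673295
  t = 2.5000: CF_t = 1.950000, DF = 0.825890, PV = 1.610486
  t = 3.0000: CF_t = 1.950000, DF = 0.794889, PV = 1.550034
  t = 3.5000: CF_t = 1.950000, DF = 0.765052, PV = 1.491852
  t = 4.0000: CF_t = 1.950000, DF = 0.736335, PV = 1.435854
  t = 4.5000: CF_t = 1.950000, DF = 0.708696, PV = 1.381957
  t = 5.0000: CF_t = 101.950000, DF = 0.682094, PV = 69.539531
Price P = sum_t PV_t = 84.104723
Macaulay numerator sum_t t * PV_t:
  t * PV_t at t = 0.5000: 0.938402
  t * PV_t at t = 1.0000: 1.806357
  t * PV_t at t = 1.5000: 2.607830
  t * PV_t at t = 2.0000: 3.346589
  t * PV_t at t = 2.5000: 4.026214
  t * PV_t at t = 3.0000: 4.650103
  t * PV_t at t = 3.5000: 5.221482
  t * PV_t at t = 4.0000: 5.743415
  t * PV_t at t = 4.5000: 6.218809
  t * PV_t at t = 5.0000: 347.697653
Macaulay duration D = (sum_t t * PV_t) / P = 382.256855 / 84.104723 = 4.545011


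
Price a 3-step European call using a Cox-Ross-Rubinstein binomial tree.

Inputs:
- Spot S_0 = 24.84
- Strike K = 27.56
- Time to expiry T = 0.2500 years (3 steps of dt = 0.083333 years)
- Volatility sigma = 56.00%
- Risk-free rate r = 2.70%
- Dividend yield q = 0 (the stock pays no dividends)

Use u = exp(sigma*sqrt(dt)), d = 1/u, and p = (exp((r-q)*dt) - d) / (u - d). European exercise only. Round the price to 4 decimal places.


dt = T/N = 0.083333
u = exp(sigma*sqrt(dt)) = 1.175458; d = 1/u = 0.850732
p = (exp((r-q)*dt) - d) / (u - d) = 0.466610
Discount per step: exp(-r*dt) = 0.997753
Stock lattice S(k, i) with i counting down-moves:
  k=0: S(0,0) = 24.8400
  k=1: S(1,0) = 29.1984; S(1,1) = 21.1322
  k=2: S(2,0) = 34.3215; S(2,1) = 24.8400; S(2,2) = 17.9778
  k=3: S(3,0) = 40.3435; S(3,1) = 29.1984; S(3,2) = 21.1322; S(3,3) = 15.2943
Terminal payoffs V(N, i) = max(S_T - K, 0):
  V(3,0) = 12.783467; V(3,1) = 1.638383; V(3,2) = 0.000000; V(3,3) = 0.000000
Backward induction: V(k, i) = exp(-r*dt) * [p * V(k+1, i) + (1-p) * V(k+1, i+1)].
  V(2,0) = exp(-r*dt) * [p*12.783467 + (1-p)*1.638383] = 6.823421
  V(2,1) = exp(-r*dt) * [p*1.638383 + (1-p)*0.000000] = 0.762768
  V(2,2) = exp(-r*dt) * [p*0.000000 + (1-p)*0.000000] = 0.000000
  V(1,0) = exp(-r*dt) * [p*6.823421 + (1-p)*0.762768] = 3.582659
  V(1,1) = exp(-r*dt) * [p*0.762768 + (1-p)*0.000000] = 0.355115
  V(0,0) = exp(-r*dt) * [p*3.582659 + (1-p)*0.355115] = 1.856936

Answer: Price = V(0,0) = 1.8569


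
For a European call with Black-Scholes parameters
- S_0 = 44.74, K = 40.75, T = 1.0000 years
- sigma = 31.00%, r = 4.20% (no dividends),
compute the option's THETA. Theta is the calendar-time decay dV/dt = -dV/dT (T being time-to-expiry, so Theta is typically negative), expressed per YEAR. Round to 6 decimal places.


d1 = 0.5918132786; d2 = 0.2818132786
phi(d1) = 0.3348542181; exp(-qT) = 1.0000000000; exp(-rT) = 0.9588697806
Theta = -S*exp(-qT)*phi(d1)*sigma/(2*sqrt(T)) - r*K*exp(-rT)*N(d2) + q*S*exp(-qT)*N(d1)
N(d1) = 0.7230121848; N(d2) = 0.6109566557; sqrt(T) = 1.0000000000
Term 1 = -44.7400 * 1.0000000000 * 0.3348542181 * 0.3100 / (2 * 1.0000000000) = -2.3221135463
Term 2 = -0.0420 * 40.7500 * 0.9588697806 * 0.6109566557 = -1.0026444070
Term 3 = 0 (no dividend yield, q = 0)
Theta = -2.3221135463 + (-1.0026444070) + (0.0000000000) = -3.324758

Answer: Theta = -3.324758


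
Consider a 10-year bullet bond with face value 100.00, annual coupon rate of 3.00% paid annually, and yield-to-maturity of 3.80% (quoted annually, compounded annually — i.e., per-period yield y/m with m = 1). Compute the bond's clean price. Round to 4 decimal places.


Answer: Price = 93.4462

Derivation:
Coupon per period c = face * coupon_rate / m = 3.000000
Periods per year m = 1; per-period yield y/m = 0.038000
Number of cashflows N = 10
Cashflows (t years, CF_t, discount factor 1/(1+y/m)^(m*t), PV):
  t = 1.0000: CF_t = 3.000000, DF = 0.963391, PV = 2.890173
  t = 2.0000: CF_t = 3.000000, DF = 0.928122, PV = 2.784367
  t = 3.0000: CF_t = 3.000000, DF = 0.894145, PV = 2.682435
  t = 4.0000: CF_t = 3.000000, DF = 0.861411, PV = 2.584234
  t = 5.0000: CF_t = 3.000000, DF = 0.829876, PV = 2.489628
  t = 6.0000: CF_t = 3.000000, DF = 0.799495, PV = 2.398486
  t = 7.0000: CF_t = 3.000000, DF = 0.770227, PV = 2.310680
  t = 8.0000: CF_t = 3.000000, DF = 0.742030, PV = 2.226089
  t = 9.0000: CF_t = 3.000000, DF = 0.714865, PV = 2.144594
  t = 10.0000: CF_t = 103.000000, DF = 0.688694, PV = 70.935509
Price P = sum_t PV_t = 93.446195


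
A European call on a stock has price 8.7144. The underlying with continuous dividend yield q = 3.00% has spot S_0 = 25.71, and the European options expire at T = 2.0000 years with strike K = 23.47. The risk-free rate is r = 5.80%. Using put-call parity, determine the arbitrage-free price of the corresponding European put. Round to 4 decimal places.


Answer: Put price = 5.4011

Derivation:
Put-call parity: C - P = S_0 * exp(-qT) - K * exp(-rT).
S_0 * exp(-qT) = 25.7100 * 0.94176453 = 24.21276616
K * exp(-rT) = 23.4700 * 0.89047522 = 20.89945349
P = C - S*exp(-qT) + K*exp(-rT)
P = 8.7144 - 24.21276616 + 20.89945349 = 5.4011


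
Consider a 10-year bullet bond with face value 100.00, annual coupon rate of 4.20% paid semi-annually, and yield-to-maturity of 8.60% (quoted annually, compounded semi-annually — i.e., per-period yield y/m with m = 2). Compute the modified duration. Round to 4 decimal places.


Answer: Modified duration = 7.5417

Derivation:
Coupon per period c = face * coupon_rate / m = 2.100000
Periods per year m = 2; per-period yield y/m = 0.043000
Number of cashflows N = 20
Cashflows (t years, CF_t, discount factor 1/(1+y/m)^(m*t), PV):
  t = 0.5000: CF_t = 2.100000, DF = 0.958773, PV = 2.013423
  t = 1.0000: CF_t = 2.100000, DF = 0.919245, PV = 1.930415
  t = 1.5000: CF_t = 2.100000, DF = 0.881347, PV = 1.850829
  t = 2.0000: CF_t = 2.100000, DF = 0.845012, PV = 1.774525
  t = 2.5000: CF_t = 2.100000, DF = 0.810174, PV = 1.701366
  t = 3.0000: CF_t = 2.100000, DF = 0.776773, PV = 1.631223
  t = 3.5000: CF_t = 2.100000, DF = 0.744749, PV = 1.563973
  t = 4.0000: CF_t = 2.100000, DF = 0.714045, PV = 1.499494
  t = 4.5000: CF_t = 2.100000, DF = 0.684607, PV = 1.437674
  t = 5.0000: CF_t = 2.100000, DF = 0.656382, PV = 1.378403
  t = 5.5000: CF_t = 2.100000, DF = 0.629322, PV = 1.321575
  t = 6.0000: CF_t = 2.100000, DF = 0.603376, PV = 1.267090
  t = 6.5000: CF_t = 2.100000, DF = 0.578501, PV = 1.214852
  t = 7.0000: CF_t = 2.100000, DF = 0.554651, PV = 1.164767
  t = 7.5000: CF_t = 2.100000, DF = 0.531784, PV = 1.116747
  t = 8.0000: CF_t = 2.100000, DF = 0.509860, PV = 1.070706
  t = 8.5000: CF_t = 2.100000, DF = 0.488840, PV = 1.026564
  t = 9.0000: CF_t = 2.100000, DF = 0.468687, PV = 0.984242
  t = 9.5000: CF_t = 2.100000, DF = 0.449364, PV = 0.943664
  t = 10.0000: CF_t = 102.100000, DF = 0.430838, PV = 43.988543
Price P = sum_t PV_t = 70.880075
First compute Macaulay numerator sum_t t * PV_t:
  t * PV_t at t = 0.5000: 1.006711
  t * PV_t at t = 1.0000: 1.930415
  t * PV_t at t = 1.5000: 2.776244
  t * PV_t at t = 2.0000: 3.549050
  t * PV_t at t = 2.5000: 4.253415
  t * PV_t at t = 3.0000: 4.893670
  t * PV_t at t = 3.5000: 5.473904
  t * PV_t at t = 4.0000: 5.997977
  t * PV_t at t = 4.5000: 6.469534
  t * PV_t at t = 5.0000: 6.892015
  t * PV_t at t = 5.5000: 7.268664
  t * PV_t at t = 6.0000: 7.602542
  t * PV_t at t = 6.5000: 7.896536
  t * PV_t at t = 7.0000: 8.153367
  t * PV_t at t = 7.5000: 8.375600
  t * PV_t at t = 8.0000: 8.565650
  t * PV_t at t = 8.5000: 8.725794
  t * PV_t at t = 9.0000: 8.858175
  t * PV_t at t = 9.5000: 8.964809
  t * PV_t at t = 10.0000: 439.885426
Macaulay duration D = 557.539501 / 70.880075 = 7.865955
Modified duration = D / (1 + y/m) = 7.865955 / (1 + 0.043000) = 7.541664


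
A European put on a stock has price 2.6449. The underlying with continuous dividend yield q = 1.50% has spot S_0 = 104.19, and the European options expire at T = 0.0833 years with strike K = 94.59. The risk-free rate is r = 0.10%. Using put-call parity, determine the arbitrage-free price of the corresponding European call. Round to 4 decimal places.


Answer: Call price = 12.1227

Derivation:
Put-call parity: C - P = S_0 * exp(-qT) - K * exp(-rT).
S_0 * exp(-qT) = 104.1900 * 0.99875128 = 104.05989589
K * exp(-rT) = 94.5900 * 0.99991670 = 94.58212098
C = P + S*exp(-qT) - K*exp(-rT)
C = 2.6449 + 104.05989589 - 94.58212098 = 12.1227


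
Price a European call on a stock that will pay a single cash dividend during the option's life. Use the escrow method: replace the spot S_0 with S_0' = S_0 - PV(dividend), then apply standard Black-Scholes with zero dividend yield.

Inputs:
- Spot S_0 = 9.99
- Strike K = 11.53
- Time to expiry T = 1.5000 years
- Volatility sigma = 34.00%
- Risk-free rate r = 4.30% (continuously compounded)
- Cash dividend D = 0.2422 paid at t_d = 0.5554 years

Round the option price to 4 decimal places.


PV(D) = D * exp(-r * t_d) = 0.2422 * 0.97640072 = 0.23648426
S_0' = S_0 - PV(D) = 9.9900 - 0.23648426 = 9.75351574
d1 = (ln(S_0'/K) + (r + sigma^2/2)*T) / (sigma*sqrt(T)) = -0.03872241
d2 = d1 - sigma*sqrt(T) = -0.45513567
exp(-rT) = 0.93753611
N(d1) = 0.48455585; N(d2) = 0.32450582
C = S_0' * N(d1) - K * exp(-rT) * N(d2) = 9.75351574 * 0.48455585 - 11.5300 * 0.93753611 * 0.32450582 = 1.2183

Answer: Price = 1.2183


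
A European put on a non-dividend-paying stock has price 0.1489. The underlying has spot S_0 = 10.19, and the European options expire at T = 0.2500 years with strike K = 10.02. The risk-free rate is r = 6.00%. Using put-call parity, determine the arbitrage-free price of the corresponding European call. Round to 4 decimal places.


Put-call parity: C - P = S_0 * exp(-qT) - K * exp(-rT).
S_0 * exp(-qT) = 10.1900 * 1.00000000 = 10.19000000
K * exp(-rT) = 10.0200 * 0.98511194 = 9.87082163
C = P + S*exp(-qT) - K*exp(-rT)
C = 0.1489 + 10.19000000 - 9.87082163 = 0.4681

Answer: Call price = 0.4681


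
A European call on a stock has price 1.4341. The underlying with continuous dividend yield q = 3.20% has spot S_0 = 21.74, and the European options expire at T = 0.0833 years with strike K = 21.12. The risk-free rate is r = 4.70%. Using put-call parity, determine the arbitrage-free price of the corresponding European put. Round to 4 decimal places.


Answer: Put price = 0.7894

Derivation:
Put-call parity: C - P = S_0 * exp(-qT) - K * exp(-rT).
S_0 * exp(-qT) = 21.7400 * 0.99733795 = 21.68212702
K * exp(-rT) = 21.1200 * 0.99609255 = 21.03747474
P = C - S*exp(-qT) + K*exp(-rT)
P = 1.4341 - 21.68212702 + 21.03747474 = 0.7894


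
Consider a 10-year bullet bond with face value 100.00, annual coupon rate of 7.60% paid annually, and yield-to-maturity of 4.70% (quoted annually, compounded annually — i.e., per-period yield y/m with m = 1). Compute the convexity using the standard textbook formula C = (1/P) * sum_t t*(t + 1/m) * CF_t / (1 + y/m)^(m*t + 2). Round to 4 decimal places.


Coupon per period c = face * coupon_rate / m = 7.600000
Periods per year m = 1; per-period yield y/m = 0.047000
Number of cashflows N = 10
Cashflows (t years, CF_t, discount factor 1/(1+y/m)^(m*t), PV):
  t = 1.0000: CF_t = 7.600000, DF = 0.955110, PV = 7.258835
  t = 2.0000: CF_t = 7.600000, DF = 0.912235, PV = 6.932984
  t = 3.0000: CF_t = 7.600000, DF = 0.871284, PV = 6.621762
  t = 4.0000: CF_t = 7.600000, DF = 0.832172, PV = 6.324510
  t = 5.0000: CF_t = 7.600000, DF = 0.794816, PV = 6.040601
  t = 6.0000: CF_t = 7.600000, DF = 0.759137, PV = 5.769438
  t = 7.0000: CF_t = 7.600000, DF = 0.725059, PV = 5.510447
  t = 8.0000: CF_t = 7.600000, DF = 0.692511, PV = 5.263082
  t = 9.0000: CF_t = 7.600000, DF = 0.661424, PV = 5.026821
  t = 10.0000: CF_t = 107.600000, DF = 0.631732, PV = 67.974411
Price P = sum_t PV_t = 122.722892
Convexity numerator sum_t t*(t + 1/m) * CF_t / (1+y/m)^(m*t + 2):
  t = 1.0000: term = 13.243523
  t = 2.0000: term = 37.947058
  t = 3.0000: term = 72.487218
  t = 4.0000: term = 115.388758
  t = 5.0000: term = 165.313407
  t = 6.0000: term = 221.049445
  t = 7.0000: term = 281.502000
  t = 8.0000: term = 345.683995
  t = 9.0000: term = 412.707730
  t = 10.0000: term = 6820.948592
Convexity = (1/P) * sum = 8486.271725 / 122.722892 = 69.149868

Answer: Convexity = 69.1499


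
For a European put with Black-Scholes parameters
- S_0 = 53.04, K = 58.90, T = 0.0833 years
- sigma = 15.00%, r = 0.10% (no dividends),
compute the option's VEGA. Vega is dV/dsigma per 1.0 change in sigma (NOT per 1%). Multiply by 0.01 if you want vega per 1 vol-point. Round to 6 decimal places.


d1 = -2.3970447153; d2 = -2.4403373244
phi(d1) = 0.0225538337; exp(-qT) = 1.0000000000; exp(-rT) = 0.9999167035
Vega = S * exp(-qT) * phi(d1) * sqrt(T) = 53.0400 * 1.0000000000 * 0.0225538337 * 0.2886173938 = 0.345260

Answer: Vega = 0.345260


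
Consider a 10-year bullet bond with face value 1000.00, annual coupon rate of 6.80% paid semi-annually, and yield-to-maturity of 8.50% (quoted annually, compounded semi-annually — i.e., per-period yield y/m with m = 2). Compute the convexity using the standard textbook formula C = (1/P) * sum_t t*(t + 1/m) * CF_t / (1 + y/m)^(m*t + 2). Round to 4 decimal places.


Coupon per period c = face * coupon_rate / m = 34.000000
Periods per year m = 2; per-period yield y/m = 0.042500
Number of cashflows N = 20
Cashflows (t years, CF_t, discount factor 1/(1+y/m)^(m*t), PV):
  t = 0.5000: CF_t = 34.000000, DF = 0.959233, PV = 32.613909
  t = 1.0000: CF_t = 34.000000, DF = 0.920127, PV = 31.284325
  t = 1.5000: CF_t = 34.000000, DF = 0.882616, PV = 30.008945
  t = 2.0000: CF_t = 34.000000, DF = 0.846634, PV = 28.785559
  t = 2.5000: CF_t = 34.000000, DF = 0.812119, PV = 27.612047
  t = 3.0000: CF_t = 34.000000, DF = 0.779011, PV = 26.486376
  t = 3.5000: CF_t = 34.000000, DF = 0.747253, PV = 25.406595
  t = 4.0000: CF_t = 34.000000, DF = 0.716789, PV = 24.370835
  t = 4.5000: CF_t = 34.000000, DF = 0.687568, PV = 23.377300
  t = 5.0000: CF_t = 34.000000, DF = 0.659537, PV = 22.424268
  t = 5.5000: CF_t = 34.000000, DF = 0.632650, PV = 21.510089
  t = 6.0000: CF_t = 34.000000, DF = 0.606858, PV = 20.633179
  t = 6.5000: CF_t = 34.000000, DF = 0.582118, PV = 19.792019
  t = 7.0000: CF_t = 34.000000, DF = 0.558387, PV = 18.985150
  t = 7.5000: CF_t = 34.000000, DF = 0.535623, PV = 18.211175
  t = 8.0000: CF_t = 34.000000, DF = 0.513787, PV = 17.468753
  t = 8.5000: CF_t = 34.000000, DF = 0.492841, PV = 16.756597
  t = 9.0000: CF_t = 34.000000, DF = 0.472749, PV = 16.073475
  t = 9.5000: CF_t = 34.000000, DF = 0.453477, PV = 15.418201
  t = 10.0000: CF_t = 1034.000000, DF = 0.434989, PV = 449.779095
Price P = sum_t PV_t = 886.997891
Convexity numerator sum_t t*(t + 1/m) * CF_t / (1+y/m)^(m*t + 2):
  t = 0.5000: term = 15.004472
  t = 1.0000: term = 43.178338
  t = 1.5000: term = 82.836140
  t = 2.0000: term = 132.431879
  t = 2.5000: term = 190.549466
  t = 3.0000: term = 255.893767
  t = 3.5000: term = 327.282196
  t = 4.0000: term = 403.636829
  t = 4.5000: term = 483.977013
  t = 5.0000: term = 567.412432
  t = 5.5000: term = 653.136613
  t = 6.0000: term = 740.420838
  t = 6.5000: term = 828.608452
  t = 7.0000: term = 917.109521
  t = 7.5000: term = 1005.395844
  t = 8.0000: term = 1092.996281
  t = 8.5000: term = 1179.492389
  t = 9.0000: term = 1264.514340
  t = 9.5000: term = 1347.737107
  t = 10.0000: term = 43454.668142
Convexity = (1/P) * sum = 54986.282058 / 886.997891 = 61.991446

Answer: Convexity = 61.9914


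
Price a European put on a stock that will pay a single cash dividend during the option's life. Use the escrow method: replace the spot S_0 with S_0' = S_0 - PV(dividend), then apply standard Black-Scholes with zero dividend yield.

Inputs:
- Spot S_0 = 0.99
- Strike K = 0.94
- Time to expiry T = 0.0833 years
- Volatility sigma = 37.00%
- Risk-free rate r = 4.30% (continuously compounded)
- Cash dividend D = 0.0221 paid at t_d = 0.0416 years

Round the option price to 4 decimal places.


PV(D) = D * exp(-r * t_d) = 0.0221 * 0.99821280 = 0.02206050
S_0' = S_0 - PV(D) = 0.9900 - 0.02206050 = 0.96793950
d1 = (ln(S_0'/K) + (r + sigma^2/2)*T) / (sigma*sqrt(T)) = 0.36121413
d2 = d1 - sigma*sqrt(T) = 0.25442570
exp(-rT) = 0.99642451
N(-d1) = 0.35896969; N(-d2) = 0.39958335
P = K * exp(-rT) * N(-d2) - S_0' * N(-d1) = 0.9400 * 0.99642451 * 0.39958335 - 0.96793950 * 0.35896969 = 0.0268

Answer: Price = 0.0268


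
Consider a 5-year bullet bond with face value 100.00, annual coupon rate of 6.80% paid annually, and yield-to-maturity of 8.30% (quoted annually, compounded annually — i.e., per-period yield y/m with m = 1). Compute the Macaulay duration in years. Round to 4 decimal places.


Coupon per period c = face * coupon_rate / m = 6.800000
Periods per year m = 1; per-period yield y/m = 0.083000
Number of cashflows N = 5
Cashflows (t years, CF_t, discount factor 1/(1+y/m)^(m*t), PV):
  t = 1.0000: CF_t = 6.800000, DF = 0.923361, PV = 6.278855
  t = 2.0000: CF_t = 6.800000, DF = 0.852596, PV = 5.797650
  t = 3.0000: CF_t = 6.800000, DF = 0.787254, PV = 5.353324
  t = 4.0000: CF_t = 6.800000, DF = 0.726919, PV = 4.943051
  t = 5.0000: CF_t = 106.800000, DF = 0.671209, PV = 71.685112
Price P = sum_t PV_t = 94.057992
Macaulay numerator sum_t t * PV_t:
  t * PV_t at t = 1.0000: 6.278855
  t * PV_t at t = 2.0000: 11.595300
  t * PV_t at t = 3.0000: 16.059973
  t * PV_t at t = 4.0000: 19.772204
  t * PV_t at t = 5.0000: 358.425561
Macaulay duration D = (sum_t t * PV_t) / P = 412.131893 / 94.057992 = 4.381679

Answer: Macaulay duration = 4.3817 years


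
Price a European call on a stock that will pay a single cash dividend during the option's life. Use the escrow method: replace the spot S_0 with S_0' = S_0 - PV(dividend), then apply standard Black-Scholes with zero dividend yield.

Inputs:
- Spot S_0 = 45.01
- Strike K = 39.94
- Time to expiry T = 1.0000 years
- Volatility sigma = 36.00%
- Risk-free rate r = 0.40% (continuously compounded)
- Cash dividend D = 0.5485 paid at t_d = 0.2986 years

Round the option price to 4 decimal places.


PV(D) = D * exp(-r * t_d) = 0.5485 * 0.99880631 = 0.54784526
S_0' = S_0 - PV(D) = 45.0100 - 0.54784526 = 44.46215474
d1 = (ln(S_0'/K) + (r + sigma^2/2)*T) / (sigma*sqrt(T)) = 0.48905568
d2 = d1 - sigma*sqrt(T) = 0.12905568
exp(-rT) = 0.99600799
N(d1) = 0.68759886; N(d2) = 0.55134320
C = S_0' * N(d1) - K * exp(-rT) * N(d2) = 44.46215474 * 0.68759886 - 39.9400 * 0.99600799 * 0.55134320 = 8.6394

Answer: Price = 8.6394


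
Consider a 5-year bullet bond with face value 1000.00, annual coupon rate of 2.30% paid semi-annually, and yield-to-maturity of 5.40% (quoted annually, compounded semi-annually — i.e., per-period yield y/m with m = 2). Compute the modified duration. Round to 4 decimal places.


Answer: Modified duration = 4.6042

Derivation:
Coupon per period c = face * coupon_rate / m = 11.500000
Periods per year m = 2; per-period yield y/m = 0.027000
Number of cashflows N = 10
Cashflows (t years, CF_t, discount factor 1/(1+y/m)^(m*t), PV):
  t = 0.5000: CF_t = 11.500000, DF = 0.973710, PV = 11.197663
  t = 1.0000: CF_t = 11.500000, DF = 0.948111, PV = 10.903275
  t = 1.5000: CF_t = 11.500000, DF = 0.923185, PV = 10.616626
  t = 2.0000: CF_t = 11.500000, DF = 0.898914, PV = 10.337513
  t = 2.5000: CF_t = 11.500000, DF = 0.875282, PV = 10.065738
  t = 3.0000: CF_t = 11.500000, DF = 0.852270, PV = 9.801108
  t = 3.5000: CF_t = 11.500000, DF = 0.829864, PV = 9.543435
  t = 4.0000: CF_t = 11.500000, DF = 0.808047, PV = 9.292537
  t = 4.5000: CF_t = 11.500000, DF = 0.786803, PV = 9.048235
  t = 5.0000: CF_t = 1011.500000, DF = 0.766118, PV = 774.928175
Price P = sum_t PV_t = 865.734304
First compute Macaulay numerator sum_t t * PV_t:
  t * PV_t at t = 0.5000: 5.598832
  t * PV_t at t = 1.0000: 10.903275
  t * PV_t at t = 1.5000: 15.924939
  t * PV_t at t = 2.0000: 20.675026
  t * PV_t at t = 2.5000: 25.164345
  t * PV_t at t = 3.0000: 29.403324
  t * PV_t at t = 3.5000: 33.402024
  t * PV_t at t = 4.0000: 37.170147
  t * PV_t at t = 4.5000: 40.717055
  t * PV_t at t = 5.0000: 3874.640873
Macaulay duration D = 4093.599839 / 865.734304 = 4.728471
Modified duration = D / (1 + y/m) = 4.728471 / (1 + 0.027000) = 4.604159


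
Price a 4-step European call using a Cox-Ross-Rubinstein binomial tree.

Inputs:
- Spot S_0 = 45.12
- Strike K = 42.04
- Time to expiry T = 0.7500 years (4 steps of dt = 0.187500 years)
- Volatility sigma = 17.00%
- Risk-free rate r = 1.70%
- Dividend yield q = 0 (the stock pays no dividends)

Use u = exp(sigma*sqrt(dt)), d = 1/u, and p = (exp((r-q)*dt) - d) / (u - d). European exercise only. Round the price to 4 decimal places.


dt = T/N = 0.187500
u = exp(sigma*sqrt(dt)) = 1.076389; d = 1/u = 0.929032
p = (exp((r-q)*dt) - d) / (u - d) = 0.503271
Discount per step: exp(-r*dt) = 0.996818
Stock lattice S(k, i) with i counting down-moves:
  k=0: S(0,0) = 45.1200
  k=1: S(1,0) = 48.5667; S(1,1) = 41.9179
  k=2: S(2,0) = 52.2767; S(2,1) = 45.1200; S(2,2) = 38.9431
  k=3: S(3,0) = 56.2700; S(3,1) = 48.5667; S(3,2) = 41.9179; S(3,3) = 36.1794
  k=4: S(4,0) = 60.5685; S(4,1) = 52.2767; S(4,2) = 45.1200; S(4,3) = 38.9431; S(4,4) = 33.6118
Terminal payoffs V(N, i) = max(S_T - K, 0):
  V(4,0) = 18.528457; V(4,1) = 10.236656; V(4,2) = 3.080000; V(4,3) = 0.000000; V(4,4) = 0.000000
Backward induction: V(k, i) = exp(-r*dt) * [p * V(k+1, i) + (1-p) * V(k+1, i+1)].
  V(3,0) = exp(-r*dt) * [p*18.528457 + (1-p)*10.236656] = 14.363820
  V(3,1) = exp(-r*dt) * [p*10.236656 + (1-p)*3.080000] = 6.660472
  V(3,2) = exp(-r*dt) * [p*3.080000 + (1-p)*0.000000] = 1.545141
  V(3,3) = exp(-r*dt) * [p*0.000000 + (1-p)*0.000000] = 0.000000
  V(2,0) = exp(-r*dt) * [p*14.363820 + (1-p)*6.660472] = 10.503809
  V(2,1) = exp(-r*dt) * [p*6.660472 + (1-p)*1.545141] = 4.106428
  V(2,2) = exp(-r*dt) * [p*1.545141 + (1-p)*0.000000] = 0.775150
  V(1,0) = exp(-r*dt) * [p*10.503809 + (1-p)*4.106428] = 7.302729
  V(1,1) = exp(-r*dt) * [p*4.106428 + (1-p)*0.775150] = 2.443883
  V(0,0) = exp(-r*dt) * [p*7.302729 + (1-p)*2.443883] = 4.873639

Answer: Price = V(0,0) = 4.8736


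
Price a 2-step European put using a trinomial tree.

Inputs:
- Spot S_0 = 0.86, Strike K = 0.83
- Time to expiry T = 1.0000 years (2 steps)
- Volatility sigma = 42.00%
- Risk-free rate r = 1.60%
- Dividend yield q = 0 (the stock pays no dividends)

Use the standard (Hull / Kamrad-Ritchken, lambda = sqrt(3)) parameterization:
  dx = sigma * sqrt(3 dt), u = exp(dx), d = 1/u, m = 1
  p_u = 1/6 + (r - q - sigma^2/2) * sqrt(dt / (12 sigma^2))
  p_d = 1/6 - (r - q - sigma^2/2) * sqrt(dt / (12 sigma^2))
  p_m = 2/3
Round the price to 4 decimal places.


dt = T/N = 0.500000; dx = sigma*sqrt(3*dt) = 0.514393
u = exp(dx) = 1.672623; d = 1/u = 0.597863
p_u = 0.131577, p_m = 0.666667, p_d = 0.201757
Discount per step: exp(-r*dt) = 0.992032
Stock lattice S(k, j) with j the centered position index:
  k=0: S(0,+0) = 0.8600
  k=1: S(1,-1) = 0.5142; S(1,+0) = 0.8600; S(1,+1) = 1.4385
  k=2: S(2,-2) = 0.3074; S(2,-1) = 0.5142; S(2,+0) = 0.8600; S(2,+1) = 1.4385; S(2,+2) = 2.4060
Terminal payoffs V(N, j) = max(K - S_T, 0):
  V(2,-2) = 0.522601; V(2,-1) = 0.315837; V(2,+0) = 0.000000; V(2,+1) = 0.000000; V(2,+2) = 0.000000
Backward induction: V(k, j) = exp(-r*dt) * [p_u * V(k+1, j+1) + p_m * V(k+1, j) + p_d * V(k+1, j-1)]
  V(1,-1) = exp(-r*dt) * [p_u*0.000000 + p_m*0.315837 + p_d*0.522601] = 0.313479
  V(1,+0) = exp(-r*dt) * [p_u*0.000000 + p_m*0.000000 + p_d*0.315837] = 0.063215
  V(1,+1) = exp(-r*dt) * [p_u*0.000000 + p_m*0.000000 + p_d*0.000000] = 0.000000
  V(0,+0) = exp(-r*dt) * [p_u*0.000000 + p_m*0.063215 + p_d*0.313479] = 0.104550

Answer: Price = V(0,0) = 0.1045


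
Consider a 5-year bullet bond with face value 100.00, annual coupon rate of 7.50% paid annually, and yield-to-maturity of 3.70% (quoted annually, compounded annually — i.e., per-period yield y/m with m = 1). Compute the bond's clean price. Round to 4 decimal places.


Coupon per period c = face * coupon_rate / m = 7.500000
Periods per year m = 1; per-period yield y/m = 0.037000
Number of cashflows N = 5
Cashflows (t years, CF_t, discount factor 1/(1+y/m)^(m*t), PV):
  t = 1.0000: CF_t = 7.500000, DF = 0.964320, PV = 7.232401
  t = 2.0000: CF_t = 7.500000, DF = 0.929913, PV = 6.974350
  t = 3.0000: CF_t = 7.500000, DF = 0.896734, PV = 6.725506
  t = 4.0000: CF_t = 7.500000, DF = 0.864739, PV = 6.485541
  t = 5.0000: CF_t = 107.500000, DF = 0.833885, PV = 89.642649
Price P = sum_t PV_t = 117.060448

Answer: Price = 117.0604


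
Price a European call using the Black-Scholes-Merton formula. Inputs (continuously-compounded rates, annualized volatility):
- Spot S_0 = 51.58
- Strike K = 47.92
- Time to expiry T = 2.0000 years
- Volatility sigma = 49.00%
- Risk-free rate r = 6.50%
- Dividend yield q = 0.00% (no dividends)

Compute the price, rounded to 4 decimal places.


d1 = (ln(S/K) + (r - q + 0.5*sigma^2) * T) / (sigma * sqrt(T)) = 0.64029392
d2 = d1 - sigma * sqrt(T) = -0.05267073
exp(-rT) = 0.87809543; exp(-qT) = 1.00000000
C = S_0 * exp(-qT) * N(d1) - K * exp(-rT) * N(d2)
N(d1) = 0.73900923; N(d2) = 0.47899713
C = 51.5800 * 1.00000000 * 0.73900923 - 47.9200 * 0.87809543 * 0.47899713 = 17.9627

Answer: Price = 17.9627


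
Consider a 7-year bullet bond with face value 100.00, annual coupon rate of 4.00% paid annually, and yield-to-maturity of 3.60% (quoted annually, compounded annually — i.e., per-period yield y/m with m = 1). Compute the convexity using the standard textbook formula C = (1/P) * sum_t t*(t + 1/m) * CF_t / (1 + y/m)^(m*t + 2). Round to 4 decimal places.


Answer: Convexity = 44.8033

Derivation:
Coupon per period c = face * coupon_rate / m = 4.000000
Periods per year m = 1; per-period yield y/m = 0.036000
Number of cashflows N = 7
Cashflows (t years, CF_t, discount factor 1/(1+y/m)^(m*t), PV):
  t = 1.0000: CF_t = 4.000000, DF = 0.965251, PV = 3.861004
  t = 2.0000: CF_t = 4.000000, DF = 0.931709, PV = 3.726838
  t = 3.0000: CF_t = 4.000000, DF = 0.899333, PV = 3.597334
  t = 4.0000: CF_t = 4.000000, DF = 0.868082, PV = 3.472330
  t = 5.0000: CF_t = 4.000000, DF = 0.837917, PV = 3.351670
  t = 6.0000: CF_t = 4.000000, DF = 0.808801, PV = 3.235202
  t = 7.0000: CF_t = 104.000000, DF = 0.780696, PV = 81.192339
Price P = sum_t PV_t = 102.436716
Convexity numerator sum_t t*(t + 1/m) * CF_t / (1+y/m)^(m*t + 2):
  t = 1.0000: term = 7.194667
  t = 2.0000: term = 20.833979
  t = 3.0000: term = 40.220036
  t = 4.0000: term = 64.704048
  t = 5.0000: term = 93.683468
  t = 6.0000: term = 126.599281
  t = 7.0000: term = 4236.269370
Convexity = (1/P) * sum = 4589.504850 / 102.436716 = 44.803319


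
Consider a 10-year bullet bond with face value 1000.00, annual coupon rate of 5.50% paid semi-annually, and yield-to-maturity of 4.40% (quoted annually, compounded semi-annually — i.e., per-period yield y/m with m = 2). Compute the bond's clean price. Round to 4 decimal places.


Coupon per period c = face * coupon_rate / m = 27.500000
Periods per year m = 2; per-period yield y/m = 0.022000
Number of cashflows N = 20
Cashflows (t years, CF_t, discount factor 1/(1+y/m)^(m*t), PV):
  t = 0.5000: CF_t = 27.500000, DF = 0.978474, PV = 26.908023
  t = 1.0000: CF_t = 27.500000, DF = 0.957411, PV = 26.328790
  t = 1.5000: CF_t = 27.500000, DF = 0.936801, PV = 25.762026
  t = 2.0000: CF_t = 27.500000, DF = 0.916635, PV = 25.207461
  t = 2.5000: CF_t = 27.500000, DF = 0.896903, PV = 24.664835
  t = 3.0000: CF_t = 27.500000, DF = 0.877596, PV = 24.133889
  t = 3.5000: CF_t = 27.500000, DF = 0.858704, PV = 23.614373
  t = 4.0000: CF_t = 27.500000, DF = 0.840220, PV = 23.106040
  t = 4.5000: CF_t = 27.500000, DF = 0.822133, PV = 22.608650
  t = 5.0000: CF_t = 27.500000, DF = 0.804435, PV = 22.121967
  t = 5.5000: CF_t = 27.500000, DF = 0.787119, PV = 21.645760
  t = 6.0000: CF_t = 27.500000, DF = 0.770175, PV = 21.179804
  t = 6.5000: CF_t = 27.500000, DF = 0.753596, PV = 20.723879
  t = 7.0000: CF_t = 27.500000, DF = 0.737373, PV = 20.277768
  t = 7.5000: CF_t = 27.500000, DF = 0.721500, PV = 19.841260
  t = 8.0000: CF_t = 27.500000, DF = 0.705969, PV = 19.414149
  t = 8.5000: CF_t = 27.500000, DF = 0.690772, PV = 18.996232
  t = 9.0000: CF_t = 27.500000, DF = 0.675902, PV = 18.587311
  t = 9.5000: CF_t = 27.500000, DF = 0.661352, PV = 18.187193
  t = 10.0000: CF_t = 1027.500000, DF = 0.647116, PV = 664.911607
Price P = sum_t PV_t = 1088.221020

Answer: Price = 1088.2210


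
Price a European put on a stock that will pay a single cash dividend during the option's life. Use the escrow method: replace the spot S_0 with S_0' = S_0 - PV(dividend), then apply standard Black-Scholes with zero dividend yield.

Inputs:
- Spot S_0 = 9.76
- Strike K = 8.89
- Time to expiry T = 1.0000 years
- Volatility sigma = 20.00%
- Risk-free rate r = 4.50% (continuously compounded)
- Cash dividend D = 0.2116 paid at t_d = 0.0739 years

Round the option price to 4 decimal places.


Answer: Price = 0.3118

Derivation:
PV(D) = D * exp(-r * t_d) = 0.2116 * 0.99668002 = 0.21089749
S_0' = S_0 - PV(D) = 9.7600 - 0.21089749 = 9.54910251
d1 = (ln(S_0'/K) + (r + sigma^2/2)*T) / (sigma*sqrt(T)) = 0.68260061
d2 = d1 - sigma*sqrt(T) = 0.48260061
exp(-rT) = 0.95599748
N(-d1) = 0.24742962; N(-d2) = 0.31468967
P = K * exp(-rT) * N(-d2) - S_0' * N(-d1) = 8.8900 * 0.95599748 * 0.31468967 - 9.54910251 * 0.24742962 = 0.3118


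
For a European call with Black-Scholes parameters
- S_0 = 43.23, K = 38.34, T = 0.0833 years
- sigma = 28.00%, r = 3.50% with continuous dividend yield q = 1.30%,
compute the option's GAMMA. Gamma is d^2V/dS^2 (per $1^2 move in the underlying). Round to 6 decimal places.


d1 = 1.5485023692; d2 = 1.4676894989
phi(d1) = 0.1202877696; exp(-qT) = 0.9989176861; exp(-rT) = 0.9970887459
Gamma = exp(-qT) * phi(d1) / (S * sigma * sqrt(T)) = 0.9989176861 * 0.1202877696 / (43.2300 * 0.2800 * 0.2886173938) = 0.034394

Answer: Gamma = 0.034394


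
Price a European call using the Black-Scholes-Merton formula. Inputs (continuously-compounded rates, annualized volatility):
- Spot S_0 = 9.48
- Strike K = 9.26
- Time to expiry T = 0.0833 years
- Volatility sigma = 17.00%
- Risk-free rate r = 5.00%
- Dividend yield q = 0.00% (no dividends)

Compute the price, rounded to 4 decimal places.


d1 = (ln(S/K) + (r - q + 0.5*sigma^2) * T) / (sigma * sqrt(T)) = 0.58797469
d2 = d1 - sigma * sqrt(T) = 0.53890973
exp(-rT) = 0.99584366; exp(-qT) = 1.00000000
C = S_0 * exp(-qT) * N(d1) - K * exp(-rT) * N(d2)
N(d1) = 0.72172536; N(d2) = 0.70502543
C = 9.4800 * 1.00000000 * 0.72172536 - 9.2600 * 0.99584366 * 0.70502543 = 0.3406

Answer: Price = 0.3406


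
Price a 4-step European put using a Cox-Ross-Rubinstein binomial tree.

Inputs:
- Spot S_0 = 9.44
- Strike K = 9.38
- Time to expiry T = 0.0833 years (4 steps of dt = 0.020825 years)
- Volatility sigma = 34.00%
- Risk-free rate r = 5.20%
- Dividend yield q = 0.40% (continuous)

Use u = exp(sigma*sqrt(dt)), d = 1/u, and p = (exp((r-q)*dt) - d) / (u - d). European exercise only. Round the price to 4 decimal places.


dt = T/N = 0.020825
u = exp(sigma*sqrt(dt)) = 1.050289; d = 1/u = 0.952119
p = (exp((r-q)*dt) - d) / (u - d) = 0.497924
Discount per step: exp(-r*dt) = 0.998918
Stock lattice S(k, i) with i counting down-moves:
  k=0: S(0,0) = 9.4400
  k=1: S(1,0) = 9.9147; S(1,1) = 8.9880
  k=2: S(2,0) = 10.4133; S(2,1) = 9.4400; S(2,2) = 8.5577
  k=3: S(3,0) = 10.9370; S(3,1) = 9.9147; S(3,2) = 8.9880; S(3,3) = 8.1479
  k=4: S(4,0) = 11.4870; S(4,1) = 10.4133; S(4,2) = 9.4400; S(4,3) = 8.5577; S(4,4) = 7.7578
Terminal payoffs V(N, i) = max(K - S_T, 0):
  V(4,0) = 0.000000; V(4,1) = 0.000000; V(4,2) = 0.000000; V(4,3) = 0.822346; V(4,4) = 1.622220
Backward induction: V(k, i) = exp(-r*dt) * [p * V(k+1, i) + (1-p) * V(k+1, i+1)].
  V(3,0) = exp(-r*dt) * [p*0.000000 + (1-p)*0.000000] = 0.000000
  V(3,1) = exp(-r*dt) * [p*0.000000 + (1-p)*0.000000] = 0.000000
  V(3,2) = exp(-r*dt) * [p*0.000000 + (1-p)*0.822346] = 0.412434
  V(3,3) = exp(-r*dt) * [p*0.822346 + (1-p)*1.622220] = 1.222619
  V(2,0) = exp(-r*dt) * [p*0.000000 + (1-p)*0.000000] = 0.000000
  V(2,1) = exp(-r*dt) * [p*0.000000 + (1-p)*0.412434] = 0.206849
  V(2,2) = exp(-r*dt) * [p*0.412434 + (1-p)*1.222619] = 0.818322
  V(1,0) = exp(-r*dt) * [p*0.000000 + (1-p)*0.206849] = 0.103742
  V(1,1) = exp(-r*dt) * [p*0.206849 + (1-p)*0.818322] = 0.513299
  V(0,0) = exp(-r*dt) * [p*0.103742 + (1-p)*0.513299] = 0.309036

Answer: Price = V(0,0) = 0.3090


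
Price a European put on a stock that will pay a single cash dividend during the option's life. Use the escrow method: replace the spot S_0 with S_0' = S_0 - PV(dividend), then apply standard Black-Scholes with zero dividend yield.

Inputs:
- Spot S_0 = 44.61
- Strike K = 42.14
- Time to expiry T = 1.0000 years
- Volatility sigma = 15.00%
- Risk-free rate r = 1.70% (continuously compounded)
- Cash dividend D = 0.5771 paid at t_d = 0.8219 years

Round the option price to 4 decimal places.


Answer: Price = 1.4581

Derivation:
PV(D) = D * exp(-r * t_d) = 0.5771 * 0.98612486 = 0.56909266
S_0' = S_0 - PV(D) = 44.6100 - 0.56909266 = 44.04090734
d1 = (ln(S_0'/K) + (r + sigma^2/2)*T) / (sigma*sqrt(T)) = 0.48247671
d2 = d1 - sigma*sqrt(T) = 0.33247671
exp(-rT) = 0.98314368
N(-d1) = 0.31473367; N(-d2) = 0.36976466
P = K * exp(-rT) * N(-d2) - S_0' * N(-d1) = 42.1400 * 0.98314368 * 0.36976466 - 44.04090734 * 0.31473367 = 1.4581


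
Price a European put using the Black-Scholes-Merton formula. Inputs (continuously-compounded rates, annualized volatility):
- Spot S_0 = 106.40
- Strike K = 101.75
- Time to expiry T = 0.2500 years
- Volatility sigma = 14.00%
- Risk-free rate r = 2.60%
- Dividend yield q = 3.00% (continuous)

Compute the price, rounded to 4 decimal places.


d1 = (ln(S/K) + (r - q + 0.5*sigma^2) * T) / (sigma * sqrt(T)) = 0.65909647
d2 = d1 - sigma * sqrt(T) = 0.58909647
exp(-rT) = 0.99352108; exp(-qT) = 0.99252805
P = K * exp(-rT) * N(-d2) - S_0 * exp(-qT) * N(-d1)
N(-d1) = 0.25491691; N(-d2) = 0.27789828
P = 101.7500 * 0.99352108 * 0.27789828 - 106.4000 * 0.99252805 * 0.25491691 = 1.1725

Answer: Price = 1.1725


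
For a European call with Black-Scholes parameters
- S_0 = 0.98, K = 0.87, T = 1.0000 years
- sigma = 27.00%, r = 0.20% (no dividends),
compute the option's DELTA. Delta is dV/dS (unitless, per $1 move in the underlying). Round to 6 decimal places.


d1 = 0.5833680001; d2 = 0.3133680001
phi(d1) = 0.3365200173; exp(-qT) = 1.0000000000; exp(-rT) = 0.9980019987
N(d1) = 0.7201772026
Delta = exp(-qT) * N(d1) = 1.0000000000 * 0.7201772026 = 0.720177

Answer: Delta = 0.720177


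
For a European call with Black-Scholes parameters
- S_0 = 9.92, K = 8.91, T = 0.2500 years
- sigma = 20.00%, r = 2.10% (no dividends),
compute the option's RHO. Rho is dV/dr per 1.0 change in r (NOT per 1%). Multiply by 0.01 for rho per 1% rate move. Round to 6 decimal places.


Answer: Rho = 1.903626

Derivation:
d1 = 1.1762867981; d2 = 1.0762867981
phi(d1) = 0.1997349884; exp(-qT) = 1.0000000000; exp(-rT) = 0.9947637572
N(d2) = 0.8591004945
Rho = K*T*exp(-rT)*N(d2) = 8.9100 * 0.2500 * 0.9947637572 * 0.8591004945 = 1.903626


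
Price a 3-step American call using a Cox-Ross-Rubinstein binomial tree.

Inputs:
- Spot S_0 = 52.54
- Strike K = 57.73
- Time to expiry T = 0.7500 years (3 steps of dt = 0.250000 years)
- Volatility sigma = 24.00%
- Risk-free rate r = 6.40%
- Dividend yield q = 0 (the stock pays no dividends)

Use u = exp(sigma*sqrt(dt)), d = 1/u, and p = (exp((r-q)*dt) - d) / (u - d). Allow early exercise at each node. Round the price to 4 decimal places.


Answer: Price = V(0,0) = 3.1715

Derivation:
dt = T/N = 0.250000
u = exp(sigma*sqrt(dt)) = 1.127497; d = 1/u = 0.886920
p = (exp((r-q)*dt) - d) / (u - d) = 0.537078
Discount per step: exp(-r*dt) = 0.984127
Stock lattice S(k, i) with i counting down-moves:
  k=0: S(0,0) = 52.5400
  k=1: S(1,0) = 59.2387; S(1,1) = 46.5988
  k=2: S(2,0) = 66.7914; S(2,1) = 52.5400; S(2,2) = 41.3294
  k=3: S(3,0) = 75.3071; S(3,1) = 59.2387; S(3,2) = 46.5988; S(3,3) = 36.6559
Terminal payoffs V(N, i) = max(S_T - K, 0):
  V(3,0) = 17.577127; V(3,1) = 1.508685; V(3,2) = 0.000000; V(3,3) = 0.000000
Backward induction: V(k, i) = exp(-r*dt) * [p * V(k+1, i) + (1-p) * V(k+1, i+1)]; then take max(V_cont, immediate exercise) for American.
  V(2,0) = exp(-r*dt) * [p*17.577127 + (1-p)*1.508685] = 9.977760; exercise = 9.061430; V(2,0) = max -> 9.977760
  V(2,1) = exp(-r*dt) * [p*1.508685 + (1-p)*0.000000] = 0.797420; exercise = 0.000000; V(2,1) = max -> 0.797420
  V(2,2) = exp(-r*dt) * [p*0.000000 + (1-p)*0.000000] = 0.000000; exercise = 0.000000; V(2,2) = max -> 0.000000
  V(1,0) = exp(-r*dt) * [p*9.977760 + (1-p)*0.797420] = 5.637058; exercise = 1.508685; V(1,0) = max -> 5.637058
  V(1,1) = exp(-r*dt) * [p*0.797420 + (1-p)*0.000000] = 0.421478; exercise = 0.000000; V(1,1) = max -> 0.421478
  V(0,0) = exp(-r*dt) * [p*5.637058 + (1-p)*0.421478] = 3.171498; exercise = 0.000000; V(0,0) = max -> 3.171498


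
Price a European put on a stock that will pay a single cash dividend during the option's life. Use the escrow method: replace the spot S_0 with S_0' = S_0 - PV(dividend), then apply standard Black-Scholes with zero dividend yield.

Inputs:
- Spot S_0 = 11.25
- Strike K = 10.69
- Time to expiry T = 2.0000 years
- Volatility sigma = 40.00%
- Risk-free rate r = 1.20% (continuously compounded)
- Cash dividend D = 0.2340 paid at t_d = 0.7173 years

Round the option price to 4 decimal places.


Answer: Price = 2.1089

Derivation:
PV(D) = D * exp(-r * t_d) = 0.2340 * 0.99142934 = 0.23199447
S_0' = S_0 - PV(D) = 11.2500 - 0.23199447 = 11.01800553
d1 = (ln(S_0'/K) + (r + sigma^2/2)*T) / (sigma*sqrt(T)) = 0.37869471
d2 = d1 - sigma*sqrt(T) = -0.18699072
exp(-rT) = 0.97628571
N(-d1) = 0.35245729; N(-d2) = 0.57416604
P = K * exp(-rT) * N(-d2) - S_0' * N(-d1) = 10.6900 * 0.97628571 * 0.57416604 - 11.01800553 * 0.35245729 = 2.1089
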